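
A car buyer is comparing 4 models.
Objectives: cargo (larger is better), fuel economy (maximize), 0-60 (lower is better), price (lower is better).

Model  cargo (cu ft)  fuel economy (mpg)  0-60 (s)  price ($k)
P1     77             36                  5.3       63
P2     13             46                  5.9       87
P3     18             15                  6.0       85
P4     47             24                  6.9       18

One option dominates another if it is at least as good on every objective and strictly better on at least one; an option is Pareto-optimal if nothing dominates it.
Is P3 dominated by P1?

P1 vs P3: cargo 77≥18, fuel economy 36≥15, 0-60 5.3≤6.0, price 63≤85 — P1 is at least as good on every objective with at least one strict improvement.

Yes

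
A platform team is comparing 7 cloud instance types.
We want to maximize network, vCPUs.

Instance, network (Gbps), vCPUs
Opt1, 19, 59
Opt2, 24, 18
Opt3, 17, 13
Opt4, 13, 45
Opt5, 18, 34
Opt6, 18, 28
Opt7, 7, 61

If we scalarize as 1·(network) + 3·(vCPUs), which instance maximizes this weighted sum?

Opt1: 1·19 + 3·59 = 196
Opt2: 1·24 + 3·18 = 78
Opt3: 1·17 + 3·13 = 56
Opt4: 1·13 + 3·45 = 148
Opt5: 1·18 + 3·34 = 120
Opt6: 1·18 + 3·28 = 102
Opt7: 1·7 + 3·61 = 190
Highest: Opt1 at 196.

Opt1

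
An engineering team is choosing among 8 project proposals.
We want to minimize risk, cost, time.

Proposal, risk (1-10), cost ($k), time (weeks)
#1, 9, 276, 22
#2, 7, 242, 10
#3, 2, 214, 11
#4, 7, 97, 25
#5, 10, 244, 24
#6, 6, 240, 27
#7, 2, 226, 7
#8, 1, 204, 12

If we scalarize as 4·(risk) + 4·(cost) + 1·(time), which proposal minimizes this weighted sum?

#4

#1: 4·9 + 4·276 + 1·22 = 1162
#2: 4·7 + 4·242 + 1·10 = 1006
#3: 4·2 + 4·214 + 1·11 = 875
#4: 4·7 + 4·97 + 1·25 = 441
#5: 4·10 + 4·244 + 1·24 = 1040
#6: 4·6 + 4·240 + 1·27 = 1011
#7: 4·2 + 4·226 + 1·7 = 919
#8: 4·1 + 4·204 + 1·12 = 832
Lowest: #4 at 441.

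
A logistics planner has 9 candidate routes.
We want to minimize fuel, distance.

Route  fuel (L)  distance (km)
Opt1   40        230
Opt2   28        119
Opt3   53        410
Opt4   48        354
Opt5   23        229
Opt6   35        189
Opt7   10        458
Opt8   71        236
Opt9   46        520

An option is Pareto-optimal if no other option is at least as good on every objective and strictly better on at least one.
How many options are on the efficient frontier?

3

Opt1: dominated by Opt2 (fuel 28≤40, distance 119≤230).
Opt2: not dominated (best distance).
Opt3: dominated by Opt1 (fuel 40≤53, distance 230≤410).
Opt4: dominated by Opt1 (fuel 40≤48, distance 230≤354).
Opt5: not dominated.
Opt6: dominated by Opt2 (fuel 28≤35, distance 119≤189).
Opt7: not dominated (best fuel).
Opt8: dominated by Opt1 (fuel 40≤71, distance 230≤236).
Opt9: dominated by Opt1 (fuel 40≤46, distance 230≤520).
Pareto-optimal: Opt2, Opt5, Opt7 → 3.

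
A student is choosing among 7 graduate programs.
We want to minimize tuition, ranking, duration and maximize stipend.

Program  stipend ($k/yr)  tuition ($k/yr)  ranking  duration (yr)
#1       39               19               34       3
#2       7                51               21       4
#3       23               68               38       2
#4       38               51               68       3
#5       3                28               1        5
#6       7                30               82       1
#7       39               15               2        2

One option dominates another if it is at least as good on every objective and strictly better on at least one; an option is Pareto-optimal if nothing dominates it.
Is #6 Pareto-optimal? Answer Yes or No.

Yes

#1: worse on duration (3 vs 1).
#2: worse on tuition (51 vs 30).
#3: worse on tuition (68 vs 30).
#4: worse on tuition (51 vs 30).
#5: worse on stipend (3 vs 7).
#7: worse on duration (2 vs 1).
No option is at least as good as #6 on every objective and strictly better on one.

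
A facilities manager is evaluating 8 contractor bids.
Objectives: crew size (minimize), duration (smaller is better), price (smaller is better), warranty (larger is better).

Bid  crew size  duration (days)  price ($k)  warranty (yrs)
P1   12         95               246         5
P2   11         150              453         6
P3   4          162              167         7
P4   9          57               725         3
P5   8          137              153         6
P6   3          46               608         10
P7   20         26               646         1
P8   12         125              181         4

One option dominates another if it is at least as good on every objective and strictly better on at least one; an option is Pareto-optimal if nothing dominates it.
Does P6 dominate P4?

P6 vs P4: crew size 3≤9, duration 46≤57, price 608≤725, warranty 10≥3 — P6 is at least as good on every objective with at least one strict improvement.

Yes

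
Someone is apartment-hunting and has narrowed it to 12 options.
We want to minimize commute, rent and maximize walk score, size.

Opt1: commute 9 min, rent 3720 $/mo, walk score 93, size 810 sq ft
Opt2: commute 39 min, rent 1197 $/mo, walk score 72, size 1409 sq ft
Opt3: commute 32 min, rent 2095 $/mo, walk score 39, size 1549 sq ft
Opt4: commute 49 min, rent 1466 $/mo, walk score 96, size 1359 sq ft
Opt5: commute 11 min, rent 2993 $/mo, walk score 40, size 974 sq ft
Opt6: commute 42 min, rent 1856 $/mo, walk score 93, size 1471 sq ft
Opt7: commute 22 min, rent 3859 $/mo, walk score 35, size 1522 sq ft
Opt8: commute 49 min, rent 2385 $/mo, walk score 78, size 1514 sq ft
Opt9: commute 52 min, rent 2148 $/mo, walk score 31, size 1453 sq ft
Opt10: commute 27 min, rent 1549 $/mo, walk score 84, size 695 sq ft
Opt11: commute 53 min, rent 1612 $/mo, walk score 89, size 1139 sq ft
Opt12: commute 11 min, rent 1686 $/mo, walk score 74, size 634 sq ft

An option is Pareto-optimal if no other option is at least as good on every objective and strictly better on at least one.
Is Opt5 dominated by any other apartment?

Opt1: worse on rent (3720 vs 2993).
Opt2: worse on commute (39 vs 11).
Opt3: worse on commute (32 vs 11).
Opt4: worse on commute (49 vs 11).
Opt6: worse on commute (42 vs 11).
Opt7: worse on commute (22 vs 11).
Opt8: worse on commute (49 vs 11).
Opt9: worse on commute (52 vs 11).
Opt10: worse on commute (27 vs 11).
Opt11: worse on commute (53 vs 11).
Opt12: worse on size (634 vs 974).
No option is at least as good as Opt5 on every objective and strictly better on one.

No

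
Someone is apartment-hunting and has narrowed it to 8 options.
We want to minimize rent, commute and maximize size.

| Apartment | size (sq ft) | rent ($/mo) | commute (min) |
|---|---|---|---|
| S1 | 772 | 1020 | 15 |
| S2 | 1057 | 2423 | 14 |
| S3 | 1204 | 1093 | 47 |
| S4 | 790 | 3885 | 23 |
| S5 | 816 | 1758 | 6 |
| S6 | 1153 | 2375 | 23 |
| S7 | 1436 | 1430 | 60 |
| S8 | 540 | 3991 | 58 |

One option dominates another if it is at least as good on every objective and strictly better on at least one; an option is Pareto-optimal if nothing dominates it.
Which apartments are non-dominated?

S1: not dominated (best rent).
S2: not dominated.
S3: not dominated.
S4: dominated by S2 (size 1057≥790, rent 2423≤3885, commute 14≤23).
S5: not dominated (best commute).
S6: not dominated.
S7: not dominated (best size).
S8: dominated by S1 (size 772≥540, rent 1020≤3991, commute 15≤58).

S1, S2, S3, S5, S6, S7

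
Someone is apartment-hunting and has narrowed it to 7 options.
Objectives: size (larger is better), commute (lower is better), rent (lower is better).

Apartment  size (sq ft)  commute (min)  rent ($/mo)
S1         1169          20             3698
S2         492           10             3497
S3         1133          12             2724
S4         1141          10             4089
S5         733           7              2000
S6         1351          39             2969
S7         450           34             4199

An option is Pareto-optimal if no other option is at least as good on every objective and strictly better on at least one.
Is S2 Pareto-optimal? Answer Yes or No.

S5 vs S2: size 733≥492, commute 7≤10, rent 2000≤3497 — S5 is at least as good on every objective and strictly better on at least one, so S5 dominates S2.

No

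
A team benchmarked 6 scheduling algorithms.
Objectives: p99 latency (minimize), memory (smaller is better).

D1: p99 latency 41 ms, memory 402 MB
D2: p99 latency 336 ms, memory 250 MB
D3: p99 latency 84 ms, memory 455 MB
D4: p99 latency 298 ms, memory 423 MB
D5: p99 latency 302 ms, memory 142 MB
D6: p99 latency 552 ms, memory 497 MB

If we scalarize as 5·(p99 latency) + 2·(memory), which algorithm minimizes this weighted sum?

D1: 5·41 + 2·402 = 1009
D2: 5·336 + 2·250 = 2180
D3: 5·84 + 2·455 = 1330
D4: 5·298 + 2·423 = 2336
D5: 5·302 + 2·142 = 1794
D6: 5·552 + 2·497 = 3754
Lowest: D1 at 1009.

D1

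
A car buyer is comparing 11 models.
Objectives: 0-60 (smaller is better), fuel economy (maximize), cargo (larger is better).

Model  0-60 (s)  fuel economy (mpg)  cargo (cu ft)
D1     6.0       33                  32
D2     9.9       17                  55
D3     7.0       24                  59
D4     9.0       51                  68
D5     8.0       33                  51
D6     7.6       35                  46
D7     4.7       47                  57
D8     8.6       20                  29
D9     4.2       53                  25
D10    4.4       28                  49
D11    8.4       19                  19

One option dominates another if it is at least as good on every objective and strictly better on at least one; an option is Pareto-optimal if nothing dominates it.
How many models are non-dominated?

D1: dominated by D7 (0-60 4.7≤6.0, fuel economy 47≥33, cargo 57≥32).
D2: dominated by D3 (0-60 7.0≤9.9, fuel economy 24≥17, cargo 59≥55).
D3: not dominated.
D4: not dominated (best cargo).
D5: dominated by D7 (0-60 4.7≤8.0, fuel economy 47≥33, cargo 57≥51).
D6: dominated by D7 (0-60 4.7≤7.6, fuel economy 47≥35, cargo 57≥46).
D7: not dominated.
D8: dominated by D1 (0-60 6.0≤8.6, fuel economy 33≥20, cargo 32≥29).
D9: not dominated (best 0-60).
D10: not dominated.
D11: dominated by D1 (0-60 6.0≤8.4, fuel economy 33≥19, cargo 32≥19).
Pareto-optimal: D3, D4, D7, D9, D10 → 5.

5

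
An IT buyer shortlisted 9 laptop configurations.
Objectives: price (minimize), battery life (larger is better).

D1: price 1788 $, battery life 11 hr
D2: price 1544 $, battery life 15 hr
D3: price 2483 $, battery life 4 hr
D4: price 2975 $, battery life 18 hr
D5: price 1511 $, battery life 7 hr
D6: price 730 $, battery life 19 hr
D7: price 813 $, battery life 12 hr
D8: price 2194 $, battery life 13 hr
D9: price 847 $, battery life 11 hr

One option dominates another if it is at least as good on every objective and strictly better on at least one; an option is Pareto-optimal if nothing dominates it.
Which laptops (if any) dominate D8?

D2: price 1544≤2194, battery life 15≥13 — dominates D8.
D6: price 730≤2194, battery life 19≥13 — dominates D8.
Others (D1, D3, D4, D5, D7, D9) are each worse than D8 on at least one objective.

D2, D6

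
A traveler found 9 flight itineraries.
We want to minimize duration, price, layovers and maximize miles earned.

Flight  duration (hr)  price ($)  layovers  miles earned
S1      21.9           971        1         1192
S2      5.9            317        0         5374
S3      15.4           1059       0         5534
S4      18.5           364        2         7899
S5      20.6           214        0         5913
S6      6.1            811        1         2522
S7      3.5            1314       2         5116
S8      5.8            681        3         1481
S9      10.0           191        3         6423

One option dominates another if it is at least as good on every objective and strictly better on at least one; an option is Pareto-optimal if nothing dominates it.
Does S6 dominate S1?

Yes

S6 vs S1: duration 6.1≤21.9, price 811≤971, layovers 1≤1, miles earned 2522≥1192 — S6 is at least as good on every objective with at least one strict improvement.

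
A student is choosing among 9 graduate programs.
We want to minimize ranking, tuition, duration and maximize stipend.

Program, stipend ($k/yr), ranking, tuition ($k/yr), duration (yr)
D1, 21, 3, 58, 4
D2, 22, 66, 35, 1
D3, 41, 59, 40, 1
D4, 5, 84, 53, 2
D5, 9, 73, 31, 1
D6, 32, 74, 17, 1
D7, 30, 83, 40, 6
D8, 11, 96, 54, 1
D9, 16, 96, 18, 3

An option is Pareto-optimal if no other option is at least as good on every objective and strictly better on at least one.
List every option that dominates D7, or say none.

D3: stipend 41≥30, ranking 59≤83, tuition 40≤40, duration 1≤6 — dominates D7.
D6: stipend 32≥30, ranking 74≤83, tuition 17≤40, duration 1≤6 — dominates D7.
Others (D1, D2, D4, D5, D8, D9) are each worse than D7 on at least one objective.

D3, D6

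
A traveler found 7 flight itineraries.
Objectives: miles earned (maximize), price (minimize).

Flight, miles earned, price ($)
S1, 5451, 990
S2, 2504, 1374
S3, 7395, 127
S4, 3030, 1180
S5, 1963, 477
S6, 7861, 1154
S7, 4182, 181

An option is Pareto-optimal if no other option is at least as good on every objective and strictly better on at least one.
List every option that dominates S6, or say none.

none

S1: worse on miles earned (5451 vs 7861).
S2: worse on miles earned (2504 vs 7861).
S3: worse on miles earned (7395 vs 7861).
S4: worse on miles earned (3030 vs 7861).
S5: worse on miles earned (1963 vs 7861).
S7: worse on miles earned (4182 vs 7861).
No option dominates S6.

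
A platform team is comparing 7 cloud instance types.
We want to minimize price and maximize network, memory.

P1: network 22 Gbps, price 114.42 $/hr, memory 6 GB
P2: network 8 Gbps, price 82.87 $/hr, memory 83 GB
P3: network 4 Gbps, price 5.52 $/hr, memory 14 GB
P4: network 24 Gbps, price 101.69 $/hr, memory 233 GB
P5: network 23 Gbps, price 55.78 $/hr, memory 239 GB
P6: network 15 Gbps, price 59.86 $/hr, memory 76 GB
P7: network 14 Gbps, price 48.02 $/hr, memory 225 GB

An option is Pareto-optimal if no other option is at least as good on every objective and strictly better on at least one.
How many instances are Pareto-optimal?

4

P1: dominated by P4 (network 24≥22, price 101.69≤114.42, memory 233≥6).
P2: dominated by P5 (network 23≥8, price 55.78≤82.87, memory 239≥83).
P3: not dominated (best price).
P4: not dominated (best network).
P5: not dominated (best memory).
P6: dominated by P5 (network 23≥15, price 55.78≤59.86, memory 239≥76).
P7: not dominated.
Pareto-optimal: P3, P4, P5, P7 → 4.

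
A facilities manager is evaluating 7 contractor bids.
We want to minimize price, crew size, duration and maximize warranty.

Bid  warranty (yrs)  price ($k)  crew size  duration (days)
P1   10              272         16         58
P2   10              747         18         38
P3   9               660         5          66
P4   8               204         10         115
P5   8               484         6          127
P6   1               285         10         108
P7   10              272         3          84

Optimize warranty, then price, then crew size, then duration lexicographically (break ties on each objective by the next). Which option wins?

First maximize warranty: best is 10, kept {P1, P2, P7}.
Then minimize price: best is 272, kept {P1, P7}.
Then minimize crew size: best is 3, kept {P7}.

P7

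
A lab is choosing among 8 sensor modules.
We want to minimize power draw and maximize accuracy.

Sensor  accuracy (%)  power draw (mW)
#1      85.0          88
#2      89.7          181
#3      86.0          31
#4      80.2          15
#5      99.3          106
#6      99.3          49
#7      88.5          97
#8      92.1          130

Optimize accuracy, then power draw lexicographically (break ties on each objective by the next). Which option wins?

#6

First maximize accuracy: best is 99.3, kept {#5, #6}.
Then minimize power draw: best is 49, kept {#6}.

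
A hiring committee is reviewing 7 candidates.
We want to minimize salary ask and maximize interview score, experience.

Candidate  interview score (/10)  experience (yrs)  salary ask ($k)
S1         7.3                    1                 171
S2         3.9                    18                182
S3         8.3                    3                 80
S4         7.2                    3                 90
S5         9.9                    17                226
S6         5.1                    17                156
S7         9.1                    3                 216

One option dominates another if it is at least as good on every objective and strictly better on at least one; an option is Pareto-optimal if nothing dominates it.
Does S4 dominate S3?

S4 vs S3: S4 is worse on interview score (7.2 vs 8.3), so it does not dominate S3.

No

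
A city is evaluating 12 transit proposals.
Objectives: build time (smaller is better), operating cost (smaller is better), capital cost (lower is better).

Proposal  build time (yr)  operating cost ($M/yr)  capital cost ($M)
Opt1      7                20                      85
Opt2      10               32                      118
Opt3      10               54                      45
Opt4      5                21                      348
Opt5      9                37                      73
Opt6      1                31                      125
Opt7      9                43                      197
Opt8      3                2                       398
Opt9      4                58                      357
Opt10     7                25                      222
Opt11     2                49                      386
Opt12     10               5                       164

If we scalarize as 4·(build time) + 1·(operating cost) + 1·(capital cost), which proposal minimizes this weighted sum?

Opt1: 4·7 + 1·20 + 1·85 = 133
Opt2: 4·10 + 1·32 + 1·118 = 190
Opt3: 4·10 + 1·54 + 1·45 = 139
Opt4: 4·5 + 1·21 + 1·348 = 389
Opt5: 4·9 + 1·37 + 1·73 = 146
Opt6: 4·1 + 1·31 + 1·125 = 160
Opt7: 4·9 + 1·43 + 1·197 = 276
Opt8: 4·3 + 1·2 + 1·398 = 412
Opt9: 4·4 + 1·58 + 1·357 = 431
Opt10: 4·7 + 1·25 + 1·222 = 275
Opt11: 4·2 + 1·49 + 1·386 = 443
Opt12: 4·10 + 1·5 + 1·164 = 209
Lowest: Opt1 at 133.

Opt1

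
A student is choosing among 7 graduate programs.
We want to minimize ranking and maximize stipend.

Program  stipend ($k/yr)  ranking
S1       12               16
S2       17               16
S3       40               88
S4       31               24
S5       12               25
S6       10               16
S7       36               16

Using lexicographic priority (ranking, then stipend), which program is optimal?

First minimize ranking: best is 16, kept {S1, S2, S6, S7}.
Then maximize stipend: best is 36, kept {S7}.

S7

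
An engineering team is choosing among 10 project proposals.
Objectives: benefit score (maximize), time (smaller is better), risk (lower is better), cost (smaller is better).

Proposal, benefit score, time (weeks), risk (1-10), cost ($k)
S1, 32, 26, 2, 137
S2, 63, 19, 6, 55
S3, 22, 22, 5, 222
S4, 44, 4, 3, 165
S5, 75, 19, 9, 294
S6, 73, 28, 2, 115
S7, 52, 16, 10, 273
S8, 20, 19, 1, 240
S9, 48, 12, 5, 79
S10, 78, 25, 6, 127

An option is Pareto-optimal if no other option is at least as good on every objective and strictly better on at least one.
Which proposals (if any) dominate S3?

S4, S9

S4: benefit score 44≥22, time 4≤22, risk 3≤5, cost 165≤222 — dominates S3.
S9: benefit score 48≥22, time 12≤22, risk 5≤5, cost 79≤222 — dominates S3.
Others (S1, S2, S5, S6, S7, S8, S10) are each worse than S3 on at least one objective.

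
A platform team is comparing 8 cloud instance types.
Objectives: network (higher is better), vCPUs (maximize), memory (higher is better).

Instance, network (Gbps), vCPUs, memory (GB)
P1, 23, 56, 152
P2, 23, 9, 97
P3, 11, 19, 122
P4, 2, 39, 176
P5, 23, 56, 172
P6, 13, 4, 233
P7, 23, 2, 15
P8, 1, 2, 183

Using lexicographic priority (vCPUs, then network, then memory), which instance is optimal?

First maximize vCPUs: best is 56, kept {P1, P5}.
Then maximize network: best is 23, kept {P1, P5}.
Then maximize memory: best is 172, kept {P5}.

P5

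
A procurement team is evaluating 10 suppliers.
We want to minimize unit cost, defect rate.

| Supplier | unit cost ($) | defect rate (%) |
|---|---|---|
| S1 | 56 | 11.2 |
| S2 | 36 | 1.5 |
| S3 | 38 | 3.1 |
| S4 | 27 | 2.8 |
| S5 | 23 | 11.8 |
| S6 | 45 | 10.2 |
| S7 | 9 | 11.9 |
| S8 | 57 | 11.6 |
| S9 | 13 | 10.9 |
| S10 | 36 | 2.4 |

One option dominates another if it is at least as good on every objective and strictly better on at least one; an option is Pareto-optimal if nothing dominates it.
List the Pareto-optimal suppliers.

S1: dominated by S2 (unit cost 36≤56, defect rate 1.5≤11.2).
S2: not dominated (best defect rate).
S3: dominated by S2 (unit cost 36≤38, defect rate 1.5≤3.1).
S4: not dominated.
S5: dominated by S9 (unit cost 13≤23, defect rate 10.9≤11.8).
S6: dominated by S2 (unit cost 36≤45, defect rate 1.5≤10.2).
S7: not dominated (best unit cost).
S8: dominated by S1 (unit cost 56≤57, defect rate 11.2≤11.6).
S9: not dominated.
S10: dominated by S2 (unit cost 36≤36, defect rate 1.5≤2.4).

S2, S4, S7, S9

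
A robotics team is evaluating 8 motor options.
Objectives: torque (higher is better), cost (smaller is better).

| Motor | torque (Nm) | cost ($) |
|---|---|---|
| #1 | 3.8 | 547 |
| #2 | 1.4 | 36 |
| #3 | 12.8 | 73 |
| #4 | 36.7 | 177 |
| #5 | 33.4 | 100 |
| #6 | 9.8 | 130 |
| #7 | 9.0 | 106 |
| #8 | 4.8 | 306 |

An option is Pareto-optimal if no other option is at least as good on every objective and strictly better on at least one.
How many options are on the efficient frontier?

#1: dominated by #3 (torque 12.8≥3.8, cost 73≤547).
#2: not dominated (best cost).
#3: not dominated.
#4: not dominated (best torque).
#5: not dominated.
#6: dominated by #3 (torque 12.8≥9.8, cost 73≤130).
#7: dominated by #3 (torque 12.8≥9.0, cost 73≤106).
#8: dominated by #3 (torque 12.8≥4.8, cost 73≤306).
Pareto-optimal: #2, #3, #4, #5 → 4.

4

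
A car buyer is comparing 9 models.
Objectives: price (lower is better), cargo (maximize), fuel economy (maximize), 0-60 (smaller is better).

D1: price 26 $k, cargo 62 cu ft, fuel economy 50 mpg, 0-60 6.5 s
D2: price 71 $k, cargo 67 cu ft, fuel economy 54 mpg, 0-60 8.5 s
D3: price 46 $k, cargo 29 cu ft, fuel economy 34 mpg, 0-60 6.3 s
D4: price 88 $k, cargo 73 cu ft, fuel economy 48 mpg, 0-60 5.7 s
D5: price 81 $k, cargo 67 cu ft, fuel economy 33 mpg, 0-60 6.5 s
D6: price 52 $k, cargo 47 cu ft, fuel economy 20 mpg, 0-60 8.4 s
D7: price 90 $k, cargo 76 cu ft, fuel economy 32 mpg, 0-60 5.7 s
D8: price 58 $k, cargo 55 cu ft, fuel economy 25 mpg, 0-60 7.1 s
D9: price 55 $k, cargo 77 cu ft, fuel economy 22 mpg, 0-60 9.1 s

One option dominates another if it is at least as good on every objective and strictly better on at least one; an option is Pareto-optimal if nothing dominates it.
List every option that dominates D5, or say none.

none

D1: worse on cargo (62 vs 67).
D2: worse on 0-60 (8.5 vs 6.5).
D3: worse on cargo (29 vs 67).
D4: worse on price (88 vs 81).
D6: worse on cargo (47 vs 67).
D7: worse on price (90 vs 81).
D8: worse on cargo (55 vs 67).
D9: worse on fuel economy (22 vs 33).
No option dominates D5.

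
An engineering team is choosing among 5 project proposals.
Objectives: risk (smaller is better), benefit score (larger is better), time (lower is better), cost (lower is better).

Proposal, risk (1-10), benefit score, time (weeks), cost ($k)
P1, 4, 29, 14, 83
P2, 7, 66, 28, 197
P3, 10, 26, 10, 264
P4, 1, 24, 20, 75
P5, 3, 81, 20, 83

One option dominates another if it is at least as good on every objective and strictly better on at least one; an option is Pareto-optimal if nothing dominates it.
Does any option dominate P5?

No

P1: worse on risk (4 vs 3).
P2: worse on risk (7 vs 3).
P3: worse on risk (10 vs 3).
P4: worse on benefit score (24 vs 81).
No option is at least as good as P5 on every objective and strictly better on one.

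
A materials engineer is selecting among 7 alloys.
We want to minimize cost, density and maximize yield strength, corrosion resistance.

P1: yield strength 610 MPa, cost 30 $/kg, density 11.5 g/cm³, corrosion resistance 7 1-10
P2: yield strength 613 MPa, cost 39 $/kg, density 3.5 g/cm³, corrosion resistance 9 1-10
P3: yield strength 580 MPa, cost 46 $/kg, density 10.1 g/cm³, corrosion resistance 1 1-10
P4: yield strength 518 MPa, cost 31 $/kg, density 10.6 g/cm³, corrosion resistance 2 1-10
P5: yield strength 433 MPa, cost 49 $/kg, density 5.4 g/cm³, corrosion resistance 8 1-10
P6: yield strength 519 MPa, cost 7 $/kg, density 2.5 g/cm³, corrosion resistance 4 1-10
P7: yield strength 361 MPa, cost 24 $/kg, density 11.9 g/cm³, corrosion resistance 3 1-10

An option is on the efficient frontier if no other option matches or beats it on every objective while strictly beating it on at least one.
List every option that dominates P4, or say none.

P6

P6: yield strength 519≥518, cost 7≤31, density 2.5≤10.6, corrosion resistance 4≥2 — dominates P4.
Others (P1, P2, P3, P5, P7) are each worse than P4 on at least one objective.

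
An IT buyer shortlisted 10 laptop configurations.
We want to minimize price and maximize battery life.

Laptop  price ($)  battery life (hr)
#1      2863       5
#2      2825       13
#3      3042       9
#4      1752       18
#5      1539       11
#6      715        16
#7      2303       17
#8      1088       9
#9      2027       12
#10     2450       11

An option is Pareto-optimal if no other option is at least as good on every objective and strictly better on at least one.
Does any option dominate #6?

#1: worse on price (2863 vs 715).
#2: worse on price (2825 vs 715).
#3: worse on price (3042 vs 715).
#4: worse on price (1752 vs 715).
#5: worse on price (1539 vs 715).
#7: worse on price (2303 vs 715).
#8: worse on price (1088 vs 715).
#9: worse on price (2027 vs 715).
#10: worse on price (2450 vs 715).
No option is at least as good as #6 on every objective and strictly better on one.

No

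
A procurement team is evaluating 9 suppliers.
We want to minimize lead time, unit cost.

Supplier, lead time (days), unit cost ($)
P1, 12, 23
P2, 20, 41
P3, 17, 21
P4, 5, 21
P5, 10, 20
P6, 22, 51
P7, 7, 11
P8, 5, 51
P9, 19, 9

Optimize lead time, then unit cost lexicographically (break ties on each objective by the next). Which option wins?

First minimize lead time: best is 5, kept {P4, P8}.
Then minimize unit cost: best is 21, kept {P4}.

P4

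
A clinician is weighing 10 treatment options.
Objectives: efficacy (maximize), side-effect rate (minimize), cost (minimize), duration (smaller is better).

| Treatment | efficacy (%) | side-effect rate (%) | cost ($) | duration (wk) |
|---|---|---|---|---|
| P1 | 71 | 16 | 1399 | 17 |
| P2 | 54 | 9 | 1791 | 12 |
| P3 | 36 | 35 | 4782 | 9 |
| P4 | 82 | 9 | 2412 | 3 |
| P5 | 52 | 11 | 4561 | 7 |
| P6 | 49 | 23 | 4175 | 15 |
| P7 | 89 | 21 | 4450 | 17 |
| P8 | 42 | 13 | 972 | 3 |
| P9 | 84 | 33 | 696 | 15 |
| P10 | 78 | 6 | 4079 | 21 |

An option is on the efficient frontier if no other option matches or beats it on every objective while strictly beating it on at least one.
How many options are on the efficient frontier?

P1: not dominated.
P2: not dominated.
P3: dominated by P4 (efficacy 82≥36, side-effect rate 9≤35, cost 2412≤4782, duration 3≤9).
P4: not dominated.
P5: dominated by P4 (efficacy 82≥52, side-effect rate 9≤11, cost 2412≤4561, duration 3≤7).
P6: dominated by P2 (efficacy 54≥49, side-effect rate 9≤23, cost 1791≤4175, duration 12≤15).
P7: not dominated (best efficacy).
P8: not dominated.
P9: not dominated (best cost).
P10: not dominated (best side-effect rate).
Pareto-optimal: P1, P2, P4, P7, P8, P9, P10 → 7.

7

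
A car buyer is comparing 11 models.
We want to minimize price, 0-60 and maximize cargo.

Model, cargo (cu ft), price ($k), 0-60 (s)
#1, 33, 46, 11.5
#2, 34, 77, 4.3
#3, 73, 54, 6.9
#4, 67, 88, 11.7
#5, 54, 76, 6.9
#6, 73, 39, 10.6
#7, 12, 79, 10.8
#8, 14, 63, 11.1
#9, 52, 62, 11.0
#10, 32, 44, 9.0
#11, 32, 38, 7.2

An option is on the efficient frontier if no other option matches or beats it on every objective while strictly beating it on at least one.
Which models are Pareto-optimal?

#1: dominated by #6 (cargo 73≥33, price 39≤46, 0-60 10.6≤11.5).
#2: not dominated (best 0-60).
#3: not dominated.
#4: dominated by #3 (cargo 73≥67, price 54≤88, 0-60 6.9≤11.7).
#5: dominated by #3 (cargo 73≥54, price 54≤76, 0-60 6.9≤6.9).
#6: not dominated.
#7: dominated by #2 (cargo 34≥12, price 77≤79, 0-60 4.3≤10.8).
#8: dominated by #3 (cargo 73≥14, price 54≤63, 0-60 6.9≤11.1).
#9: dominated by #3 (cargo 73≥52, price 54≤62, 0-60 6.9≤11.0).
#10: dominated by #11 (cargo 32≥32, price 38≤44, 0-60 7.2≤9.0).
#11: not dominated (best price).

#2, #3, #6, #11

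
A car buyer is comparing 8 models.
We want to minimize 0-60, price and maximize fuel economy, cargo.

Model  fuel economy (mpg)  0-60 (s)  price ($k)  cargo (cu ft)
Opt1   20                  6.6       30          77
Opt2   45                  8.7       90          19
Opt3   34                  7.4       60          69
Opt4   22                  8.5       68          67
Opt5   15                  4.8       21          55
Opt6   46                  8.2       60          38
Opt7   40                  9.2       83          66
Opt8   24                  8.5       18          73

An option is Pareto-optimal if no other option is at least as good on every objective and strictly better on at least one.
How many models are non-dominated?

6

Opt1: not dominated (best cargo).
Opt2: dominated by Opt6 (fuel economy 46≥45, 0-60 8.2≤8.7, price 60≤90, cargo 38≥19).
Opt3: not dominated.
Opt4: dominated by Opt3 (fuel economy 34≥22, 0-60 7.4≤8.5, price 60≤68, cargo 69≥67).
Opt5: not dominated (best 0-60).
Opt6: not dominated (best fuel economy).
Opt7: not dominated.
Opt8: not dominated (best price).
Pareto-optimal: Opt1, Opt3, Opt5, Opt6, Opt7, Opt8 → 6.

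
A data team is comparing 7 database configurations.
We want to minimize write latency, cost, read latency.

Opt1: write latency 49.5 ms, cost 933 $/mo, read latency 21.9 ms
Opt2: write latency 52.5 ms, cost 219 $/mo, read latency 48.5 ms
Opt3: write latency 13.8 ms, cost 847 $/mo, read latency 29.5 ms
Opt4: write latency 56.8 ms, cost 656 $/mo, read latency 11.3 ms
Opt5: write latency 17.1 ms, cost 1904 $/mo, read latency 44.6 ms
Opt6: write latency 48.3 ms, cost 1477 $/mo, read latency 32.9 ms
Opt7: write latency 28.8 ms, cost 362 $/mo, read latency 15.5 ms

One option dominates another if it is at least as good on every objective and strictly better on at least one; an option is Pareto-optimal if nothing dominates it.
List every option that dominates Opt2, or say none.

none

Opt1: worse on cost (933 vs 219).
Opt3: worse on cost (847 vs 219).
Opt4: worse on write latency (56.8 vs 52.5).
Opt5: worse on cost (1904 vs 219).
Opt6: worse on cost (1477 vs 219).
Opt7: worse on cost (362 vs 219).
No option dominates Opt2.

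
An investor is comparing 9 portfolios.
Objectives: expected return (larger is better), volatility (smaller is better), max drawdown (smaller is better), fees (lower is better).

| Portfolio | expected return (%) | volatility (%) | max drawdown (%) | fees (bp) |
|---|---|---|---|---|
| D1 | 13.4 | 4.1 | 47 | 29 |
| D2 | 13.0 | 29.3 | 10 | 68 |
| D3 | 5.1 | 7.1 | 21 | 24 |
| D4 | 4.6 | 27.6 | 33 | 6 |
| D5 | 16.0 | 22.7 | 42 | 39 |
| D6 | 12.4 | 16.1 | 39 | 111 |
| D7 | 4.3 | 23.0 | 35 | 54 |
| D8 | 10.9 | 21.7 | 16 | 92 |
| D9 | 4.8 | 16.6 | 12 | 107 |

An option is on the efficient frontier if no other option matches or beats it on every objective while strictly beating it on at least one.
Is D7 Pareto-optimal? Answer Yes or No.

No

D3 vs D7: expected return 5.1≥4.3, volatility 7.1≤23.0, max drawdown 21≤35, fees 24≤54 — D3 is at least as good on every objective and strictly better on at least one, so D3 dominates D7.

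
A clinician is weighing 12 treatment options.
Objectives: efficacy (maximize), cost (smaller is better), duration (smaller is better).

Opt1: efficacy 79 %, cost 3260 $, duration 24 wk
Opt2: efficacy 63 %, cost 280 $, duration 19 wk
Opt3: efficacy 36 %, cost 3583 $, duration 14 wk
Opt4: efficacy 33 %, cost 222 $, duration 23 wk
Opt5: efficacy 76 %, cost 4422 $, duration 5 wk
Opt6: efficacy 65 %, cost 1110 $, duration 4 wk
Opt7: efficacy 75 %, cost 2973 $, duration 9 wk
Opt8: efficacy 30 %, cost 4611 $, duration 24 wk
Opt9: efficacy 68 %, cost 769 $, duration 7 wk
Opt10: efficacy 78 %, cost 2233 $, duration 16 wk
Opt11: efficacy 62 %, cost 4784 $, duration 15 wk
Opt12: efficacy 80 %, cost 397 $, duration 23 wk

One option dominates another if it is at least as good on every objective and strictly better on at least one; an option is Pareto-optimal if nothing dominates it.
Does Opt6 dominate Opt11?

Opt6 vs Opt11: efficacy 65≥62, cost 1110≤4784, duration 4≤15 — Opt6 is at least as good on every objective with at least one strict improvement.

Yes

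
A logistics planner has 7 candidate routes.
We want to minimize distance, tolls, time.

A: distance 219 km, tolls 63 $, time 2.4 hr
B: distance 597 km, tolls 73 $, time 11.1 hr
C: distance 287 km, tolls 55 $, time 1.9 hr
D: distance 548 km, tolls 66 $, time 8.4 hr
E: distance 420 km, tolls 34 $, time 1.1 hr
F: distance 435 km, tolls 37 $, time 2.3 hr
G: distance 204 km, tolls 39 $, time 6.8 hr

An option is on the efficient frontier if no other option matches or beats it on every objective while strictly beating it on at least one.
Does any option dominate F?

Yes

E vs F: distance 420≤435, tolls 34≤37, time 1.1≤2.3 — E is at least as good on every objective and strictly better on at least one, so E dominates F.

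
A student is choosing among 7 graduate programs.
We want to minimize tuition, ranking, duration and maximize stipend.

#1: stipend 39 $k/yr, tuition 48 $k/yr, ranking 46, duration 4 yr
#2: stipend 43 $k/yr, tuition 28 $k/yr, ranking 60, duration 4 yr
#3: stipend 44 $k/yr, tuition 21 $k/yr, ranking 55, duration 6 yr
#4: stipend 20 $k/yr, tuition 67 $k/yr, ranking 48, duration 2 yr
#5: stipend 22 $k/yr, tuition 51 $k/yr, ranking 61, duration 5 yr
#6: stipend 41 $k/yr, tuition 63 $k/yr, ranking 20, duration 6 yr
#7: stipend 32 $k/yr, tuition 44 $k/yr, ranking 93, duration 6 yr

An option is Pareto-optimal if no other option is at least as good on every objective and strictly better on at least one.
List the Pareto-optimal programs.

#1: not dominated.
#2: not dominated.
#3: not dominated (best stipend).
#4: not dominated (best duration).
#5: dominated by #1 (stipend 39≥22, tuition 48≤51, ranking 46≤61, duration 4≤5).
#6: not dominated (best ranking).
#7: dominated by #2 (stipend 43≥32, tuition 28≤44, ranking 60≤93, duration 4≤6).

#1, #2, #3, #4, #6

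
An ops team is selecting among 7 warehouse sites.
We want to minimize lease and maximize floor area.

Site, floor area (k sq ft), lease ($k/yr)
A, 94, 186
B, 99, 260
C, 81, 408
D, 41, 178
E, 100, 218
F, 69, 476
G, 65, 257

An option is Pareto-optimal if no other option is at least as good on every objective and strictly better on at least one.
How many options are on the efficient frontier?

3

A: not dominated.
B: dominated by E (floor area 100≥99, lease 218≤260).
C: dominated by A (floor area 94≥81, lease 186≤408).
D: not dominated (best lease).
E: not dominated (best floor area).
F: dominated by A (floor area 94≥69, lease 186≤476).
G: dominated by A (floor area 94≥65, lease 186≤257).
Pareto-optimal: A, D, E → 3.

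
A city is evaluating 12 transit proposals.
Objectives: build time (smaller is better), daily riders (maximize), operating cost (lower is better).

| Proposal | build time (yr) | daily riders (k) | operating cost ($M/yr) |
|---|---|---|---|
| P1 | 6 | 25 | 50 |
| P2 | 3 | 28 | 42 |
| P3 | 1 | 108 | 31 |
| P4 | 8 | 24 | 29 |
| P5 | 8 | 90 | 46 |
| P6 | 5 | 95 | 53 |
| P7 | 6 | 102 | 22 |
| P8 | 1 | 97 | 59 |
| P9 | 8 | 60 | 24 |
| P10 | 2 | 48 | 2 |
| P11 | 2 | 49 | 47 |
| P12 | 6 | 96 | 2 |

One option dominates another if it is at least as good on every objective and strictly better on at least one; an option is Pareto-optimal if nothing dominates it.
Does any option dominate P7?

P1: worse on daily riders (25 vs 102).
P2: worse on daily riders (28 vs 102).
P3: worse on operating cost (31 vs 22).
P4: worse on build time (8 vs 6).
P5: worse on build time (8 vs 6).
P6: worse on daily riders (95 vs 102).
P8: worse on daily riders (97 vs 102).
P9: worse on build time (8 vs 6).
P10: worse on daily riders (48 vs 102).
P11: worse on daily riders (49 vs 102).
P12: worse on daily riders (96 vs 102).
No option is at least as good as P7 on every objective and strictly better on one.

No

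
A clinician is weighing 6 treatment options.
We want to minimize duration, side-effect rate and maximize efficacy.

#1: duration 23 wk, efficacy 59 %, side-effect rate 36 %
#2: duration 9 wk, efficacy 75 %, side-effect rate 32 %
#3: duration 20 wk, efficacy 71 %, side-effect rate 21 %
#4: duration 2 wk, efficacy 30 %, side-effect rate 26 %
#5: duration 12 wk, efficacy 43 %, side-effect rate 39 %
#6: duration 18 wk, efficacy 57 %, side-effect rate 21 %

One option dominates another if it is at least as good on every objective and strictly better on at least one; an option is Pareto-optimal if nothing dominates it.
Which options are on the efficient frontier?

#1: dominated by #2 (duration 9≤23, efficacy 75≥59, side-effect rate 32≤36).
#2: not dominated (best efficacy).
#3: not dominated.
#4: not dominated (best duration).
#5: dominated by #2 (duration 9≤12, efficacy 75≥43, side-effect rate 32≤39).
#6: not dominated.

#2, #3, #4, #6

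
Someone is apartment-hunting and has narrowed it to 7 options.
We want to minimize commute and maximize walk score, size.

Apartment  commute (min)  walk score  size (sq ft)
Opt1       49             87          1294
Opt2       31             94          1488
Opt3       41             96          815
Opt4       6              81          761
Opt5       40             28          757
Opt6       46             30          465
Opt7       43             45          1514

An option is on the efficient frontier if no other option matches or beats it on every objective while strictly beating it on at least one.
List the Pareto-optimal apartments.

Opt2, Opt3, Opt4, Opt7

Opt1: dominated by Opt2 (commute 31≤49, walk score 94≥87, size 1488≥1294).
Opt2: not dominated.
Opt3: not dominated (best walk score).
Opt4: not dominated (best commute).
Opt5: dominated by Opt2 (commute 31≤40, walk score 94≥28, size 1488≥757).
Opt6: dominated by Opt2 (commute 31≤46, walk score 94≥30, size 1488≥465).
Opt7: not dominated (best size).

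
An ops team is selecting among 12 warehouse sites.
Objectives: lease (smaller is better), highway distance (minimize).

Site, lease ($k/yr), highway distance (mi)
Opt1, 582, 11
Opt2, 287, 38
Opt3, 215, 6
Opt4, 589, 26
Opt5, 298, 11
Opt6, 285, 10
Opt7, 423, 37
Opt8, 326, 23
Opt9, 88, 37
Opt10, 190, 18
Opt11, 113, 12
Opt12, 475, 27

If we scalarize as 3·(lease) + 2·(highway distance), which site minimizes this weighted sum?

Opt1: 3·582 + 2·11 = 1768
Opt2: 3·287 + 2·38 = 937
Opt3: 3·215 + 2·6 = 657
Opt4: 3·589 + 2·26 = 1819
Opt5: 3·298 + 2·11 = 916
Opt6: 3·285 + 2·10 = 875
Opt7: 3·423 + 2·37 = 1343
Opt8: 3·326 + 2·23 = 1024
Opt9: 3·88 + 2·37 = 338
Opt10: 3·190 + 2·18 = 606
Opt11: 3·113 + 2·12 = 363
Opt12: 3·475 + 2·27 = 1479
Lowest: Opt9 at 338.

Opt9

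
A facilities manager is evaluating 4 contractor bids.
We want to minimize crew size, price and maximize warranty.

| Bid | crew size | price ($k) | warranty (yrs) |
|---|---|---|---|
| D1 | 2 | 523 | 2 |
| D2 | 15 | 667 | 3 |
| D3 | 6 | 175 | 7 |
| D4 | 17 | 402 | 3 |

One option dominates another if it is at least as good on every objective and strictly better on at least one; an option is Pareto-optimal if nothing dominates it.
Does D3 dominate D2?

Yes

D3 vs D2: crew size 6≤15, price 175≤667, warranty 7≥3 — D3 is at least as good on every objective with at least one strict improvement.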